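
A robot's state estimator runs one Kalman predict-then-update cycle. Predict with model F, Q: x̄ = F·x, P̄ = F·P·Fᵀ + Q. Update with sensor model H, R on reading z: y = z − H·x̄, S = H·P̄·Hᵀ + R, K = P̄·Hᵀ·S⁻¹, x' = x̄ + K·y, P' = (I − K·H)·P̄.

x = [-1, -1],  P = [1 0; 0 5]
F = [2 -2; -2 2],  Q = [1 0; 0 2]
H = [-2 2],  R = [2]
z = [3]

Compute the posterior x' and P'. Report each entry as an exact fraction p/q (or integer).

x' = [-147/199, 150/199]
P' = [173/199 124/199; 124/199 174/199]

x̄ = F·x = [0, 0]
P̄ = F·P·Fᵀ + Q = [25 -24; -24 26]
y = z − H·x̄ = [3]
S = H·P̄·Hᵀ + R = [398]
K = P̄·Hᵀ·S⁻¹ = [-49/199; 50/199]
x' = x̄ + K·y = [-147/199, 150/199]
P' = (I − K·H)·P̄ = [173/199 124/199; 124/199 174/199]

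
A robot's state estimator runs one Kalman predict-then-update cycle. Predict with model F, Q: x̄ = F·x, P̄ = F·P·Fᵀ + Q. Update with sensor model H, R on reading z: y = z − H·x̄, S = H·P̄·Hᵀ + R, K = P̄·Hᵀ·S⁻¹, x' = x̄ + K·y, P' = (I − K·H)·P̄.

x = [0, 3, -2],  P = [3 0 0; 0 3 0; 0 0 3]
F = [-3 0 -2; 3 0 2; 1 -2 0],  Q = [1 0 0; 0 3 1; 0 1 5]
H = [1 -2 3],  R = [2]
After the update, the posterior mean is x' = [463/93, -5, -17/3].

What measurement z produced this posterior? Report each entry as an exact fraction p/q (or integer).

z = [-2]

x̄ = F·x = [4, -4, -6]
P̄ = F·P·Fᵀ + Q = [40 -39 -9; -39 42 10; -9 10 20]
S = H·P̄·Hᵀ + R = [372]
K = P̄·Hᵀ·S⁻¹ = [91/372; -1/4; 1/12]
x' − x̄ = [91/93, -1, 1/3] = K·y
y = (KᵀK)⁻¹·Kᵀ·(x' − x̄) = [4]
z = y + H·x̄ = [4] + [-6] = [-2]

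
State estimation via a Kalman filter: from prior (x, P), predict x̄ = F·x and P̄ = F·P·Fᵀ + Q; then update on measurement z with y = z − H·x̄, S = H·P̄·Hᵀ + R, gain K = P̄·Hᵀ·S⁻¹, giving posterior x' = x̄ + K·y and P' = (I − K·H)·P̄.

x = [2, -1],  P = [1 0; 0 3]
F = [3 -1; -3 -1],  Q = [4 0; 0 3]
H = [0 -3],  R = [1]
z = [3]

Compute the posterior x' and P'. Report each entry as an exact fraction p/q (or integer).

x' = [92/17, -35/34]
P' = [463/34 -3/68; -3/68 15/136]

x̄ = F·x = [7, -5]
P̄ = F·P·Fᵀ + Q = [16 -6; -6 15]
y = z − H·x̄ = [-12]
S = H·P̄·Hᵀ + R = [136]
K = P̄·Hᵀ·S⁻¹ = [9/68; -45/136]
x' = x̄ + K·y = [92/17, -35/34]
P' = (I − K·H)·P̄ = [463/34 -3/68; -3/68 15/136]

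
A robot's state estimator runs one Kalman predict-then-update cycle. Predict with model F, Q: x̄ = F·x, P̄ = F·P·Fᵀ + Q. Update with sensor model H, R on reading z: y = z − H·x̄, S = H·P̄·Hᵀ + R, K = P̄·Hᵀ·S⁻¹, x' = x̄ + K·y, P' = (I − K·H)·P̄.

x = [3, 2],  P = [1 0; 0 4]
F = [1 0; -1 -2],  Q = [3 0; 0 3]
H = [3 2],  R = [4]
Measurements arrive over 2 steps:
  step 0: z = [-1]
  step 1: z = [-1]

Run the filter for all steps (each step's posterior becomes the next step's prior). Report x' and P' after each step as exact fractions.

step 0: x' = [91/27, -152/27], P' = [83/27 -239/54; -239/54 791/108]
step 1: x' = [-295/447, 340/447], P' = [240/149 -946/447; -946/447 552/149]

step 0: x̄ = F·x = [3, -7]
step 0: P̄ = F·P·Fᵀ + Q = [4 -1; -1 20]
step 0: y = z − H·x̄ = [4]
step 0: S = H·P̄·Hᵀ + R = [108]
step 0: K = P̄·Hᵀ·S⁻¹ = [5/54; 37/108]
step 0: x' = x̄ + K·y = [91/27, -152/27]
step 0: P' = (I − K·H)·P̄ = [83/27 -239/54; -239/54 791/108]
step 1: x̄ = F·x = [91/27, 71/9]
step 1: P̄ = F·P·Fᵀ + Q = [164/27 52/9; 52/9 53/3]
step 1: y = z − H·x̄ = [-242/9]
step 1: S = H·P̄·Hᵀ + R = [596/3]
step 1: K = P̄·Hᵀ·S⁻¹ = [67/447; 79/298]
step 1: x' = x̄ + K·y = [-295/447, 340/447]
step 1: P' = (I − K·H)·P̄ = [240/149 -946/447; -946/447 552/149]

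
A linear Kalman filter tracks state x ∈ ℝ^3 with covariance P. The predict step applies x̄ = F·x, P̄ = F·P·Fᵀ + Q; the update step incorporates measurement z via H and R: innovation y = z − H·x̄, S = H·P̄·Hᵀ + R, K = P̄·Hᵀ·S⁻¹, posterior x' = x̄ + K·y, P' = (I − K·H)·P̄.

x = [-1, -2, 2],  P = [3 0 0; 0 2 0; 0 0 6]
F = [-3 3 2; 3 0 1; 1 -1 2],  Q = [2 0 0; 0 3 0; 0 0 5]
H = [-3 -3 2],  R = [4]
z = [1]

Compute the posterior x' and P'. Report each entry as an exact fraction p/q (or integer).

x̄ = F·x = [1, -1, 5]
P̄ = F·P·Fᵀ + Q = [71 -15 9; -15 36 21; 9 21 34]
y = z − H·x̄ = [-9]
S = H·P̄·Hᵀ + R = [473]
K = P̄·Hᵀ·S⁻¹ = [-150/473; -21/473; -2/43]
x' = x̄ + K·y = [1823/473, -284/473, 233/43]
P' = (I − K·H)·P̄ = [11083/473 -10245/473 87/43; -10245/473 16587/473 861/43; 87/43 861/43 1418/43]

x' = [1823/473, -284/473, 233/43]
P' = [11083/473 -10245/473 87/43; -10245/473 16587/473 861/43; 87/43 861/43 1418/43]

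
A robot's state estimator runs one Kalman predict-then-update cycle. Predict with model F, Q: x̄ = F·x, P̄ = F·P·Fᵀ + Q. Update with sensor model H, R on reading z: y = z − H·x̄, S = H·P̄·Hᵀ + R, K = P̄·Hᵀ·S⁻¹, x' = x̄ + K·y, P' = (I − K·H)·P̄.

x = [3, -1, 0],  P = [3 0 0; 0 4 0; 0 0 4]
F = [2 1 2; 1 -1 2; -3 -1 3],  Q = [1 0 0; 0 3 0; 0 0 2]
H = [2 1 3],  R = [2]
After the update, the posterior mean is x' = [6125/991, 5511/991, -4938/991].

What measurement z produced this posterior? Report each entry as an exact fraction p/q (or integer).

z = [3]

x̄ = F·x = [5, 4, -8]
P̄ = F·P·Fᵀ + Q = [33 18 2; 18 26 19; 2 19 69]
S = H·P̄·Hᵀ + R = [991]
K = P̄·Hᵀ·S⁻¹ = [90/991; 119/991; 230/991]
x' − x̄ = [1170/991, 1547/991, 2990/991] = K·y
y = (KᵀK)⁻¹·Kᵀ·(x' − x̄) = [13]
z = y + H·x̄ = [13] + [-10] = [3]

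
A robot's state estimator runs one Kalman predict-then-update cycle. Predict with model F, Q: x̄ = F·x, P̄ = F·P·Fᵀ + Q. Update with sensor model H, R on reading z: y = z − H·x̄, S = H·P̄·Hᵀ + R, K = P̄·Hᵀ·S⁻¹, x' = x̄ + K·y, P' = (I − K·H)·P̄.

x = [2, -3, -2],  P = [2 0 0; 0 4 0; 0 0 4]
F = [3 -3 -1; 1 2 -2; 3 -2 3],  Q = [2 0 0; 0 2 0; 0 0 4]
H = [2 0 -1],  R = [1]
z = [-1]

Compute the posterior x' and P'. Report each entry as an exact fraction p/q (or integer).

x̄ = F·x = [17, 0, 6]
P̄ = F·P·Fᵀ + Q = [60 -10 30; -10 36 -34; 30 -34 74]
y = z − H·x̄ = [-29]
S = H·P̄·Hᵀ + R = [195]
K = P̄·Hᵀ·S⁻¹ = [6/13; 14/195; -14/195]
x' = x̄ + K·y = [47/13, -406/195, 1576/195]
P' = (I − K·H)·P̄ = [240/13 -214/13 474/13; -214/13 6824/195 -6434/195; 474/13 -6434/195 14234/195]

x' = [47/13, -406/195, 1576/195]
P' = [240/13 -214/13 474/13; -214/13 6824/195 -6434/195; 474/13 -6434/195 14234/195]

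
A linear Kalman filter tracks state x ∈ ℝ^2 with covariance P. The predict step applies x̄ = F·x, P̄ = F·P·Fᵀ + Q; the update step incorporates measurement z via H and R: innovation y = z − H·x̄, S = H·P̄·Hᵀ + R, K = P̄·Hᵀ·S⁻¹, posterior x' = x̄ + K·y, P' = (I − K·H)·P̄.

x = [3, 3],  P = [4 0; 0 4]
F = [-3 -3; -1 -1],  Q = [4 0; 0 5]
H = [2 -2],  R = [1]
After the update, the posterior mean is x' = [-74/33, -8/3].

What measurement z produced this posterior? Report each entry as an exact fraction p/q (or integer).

x̄ = F·x = [-18, -6]
P̄ = F·P·Fᵀ + Q = [76 24; 24 13]
S = H·P̄·Hᵀ + R = [165]
K = P̄·Hᵀ·S⁻¹ = [104/165; 2/15]
x' − x̄ = [520/33, 10/3] = K·y
y = (KᵀK)⁻¹·Kᵀ·(x' − x̄) = [25]
z = y + H·x̄ = [25] + [-24] = [1]

z = [1]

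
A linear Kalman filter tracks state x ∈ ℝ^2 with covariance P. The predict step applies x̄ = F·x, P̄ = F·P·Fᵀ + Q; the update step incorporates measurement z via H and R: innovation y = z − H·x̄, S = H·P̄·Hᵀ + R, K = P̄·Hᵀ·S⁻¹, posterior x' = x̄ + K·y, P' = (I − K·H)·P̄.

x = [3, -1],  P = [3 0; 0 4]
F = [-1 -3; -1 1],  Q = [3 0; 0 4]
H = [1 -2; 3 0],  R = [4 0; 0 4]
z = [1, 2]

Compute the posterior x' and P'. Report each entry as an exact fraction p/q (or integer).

x' = [706/1311, -4849/7866]
P' = [188/437 242/1311; 242/1311 3854/3933]

x̄ = F·x = [0, -4]
P̄ = F·P·Fᵀ + Q = [42 -9; -9 11]
y = z − H·x̄ = [-7, 2]
S = H·P̄·Hᵀ + R = [126 180; 180 382]
K = P̄·Hᵀ·S⁻¹ = [20/1311 141/437; -3491/7866 121/874]
x' = x̄ + K·y = [706/1311, -4849/7866]
P' = (I − K·H)·P̄ = [188/437 242/1311; 242/1311 3854/3933]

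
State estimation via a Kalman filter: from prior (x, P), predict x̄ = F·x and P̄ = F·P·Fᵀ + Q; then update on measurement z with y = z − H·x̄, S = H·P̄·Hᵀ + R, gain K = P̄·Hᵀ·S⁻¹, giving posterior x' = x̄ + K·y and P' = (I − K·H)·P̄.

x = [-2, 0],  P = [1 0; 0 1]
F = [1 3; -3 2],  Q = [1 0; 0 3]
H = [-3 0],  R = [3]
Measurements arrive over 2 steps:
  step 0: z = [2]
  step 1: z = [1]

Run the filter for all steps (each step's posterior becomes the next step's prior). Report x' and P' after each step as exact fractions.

step 0: x̄ = F·x = [-2, 6]
step 0: P̄ = F·P·Fᵀ + Q = [11 3; 3 16]
step 0: y = z − H·x̄ = [-4]
step 0: S = H·P̄·Hᵀ + R = [102]
step 0: K = P̄·Hᵀ·S⁻¹ = [-11/34; -3/34]
step 0: x' = x̄ + K·y = [-12/17, 108/17]
step 0: P' = (I − K·H)·P̄ = [11/34 3/34; 3/34 517/34]
step 1: x̄ = F·x = [312/17, 252/17]
step 1: P̄ = F·P·Fᵀ + Q = [2358/17 1524/17; 1524/17 2233/34]
step 1: y = z − H·x̄ = [953/17]
step 1: S = H·P̄·Hᵀ + R = [21273/17]
step 1: K = P̄·Hᵀ·S⁻¹ = [-2358/7091; -1524/7091]
step 1: x' = x̄ + K·y = [-2046/7091, 19680/7091]
step 1: P' = (I − K·H)·P̄ = [2358/7091 1524/7091; 1524/7091 111691/14182]

step 0: x' = [-12/17, 108/17], P' = [11/34 3/34; 3/34 517/34]
step 1: x' = [-2046/7091, 19680/7091], P' = [2358/7091 1524/7091; 1524/7091 111691/14182]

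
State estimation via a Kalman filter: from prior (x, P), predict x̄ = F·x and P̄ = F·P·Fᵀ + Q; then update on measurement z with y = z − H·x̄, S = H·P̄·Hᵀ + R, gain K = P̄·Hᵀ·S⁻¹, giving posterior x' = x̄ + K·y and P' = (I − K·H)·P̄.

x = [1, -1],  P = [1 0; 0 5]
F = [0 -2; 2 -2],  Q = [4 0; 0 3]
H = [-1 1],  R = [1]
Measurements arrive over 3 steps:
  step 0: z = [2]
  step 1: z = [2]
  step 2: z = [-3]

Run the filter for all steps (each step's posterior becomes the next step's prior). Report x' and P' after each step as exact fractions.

step 0: x̄ = F·x = [2, 4]
step 0: P̄ = F·P·Fᵀ + Q = [24 20; 20 27]
step 0: y = z − H·x̄ = [0]
step 0: S = H·P̄·Hᵀ + R = [12]
step 0: K = P̄·Hᵀ·S⁻¹ = [-1/3; 7/12]
step 0: x' = x̄ + K·y = [2, 4]
step 0: P' = (I − K·H)·P̄ = [68/3 67/3; 67/3 275/12]
step 1: x̄ = F·x = [-8, -4]
step 1: P̄ = F·P·Fᵀ + Q = [287/3 7/3; 7/3 20/3]
step 1: y = z − H·x̄ = [-2]
step 1: S = H·P̄·Hᵀ + R = [296/3]
step 1: K = P̄·Hᵀ·S⁻¹ = [-35/37; 13/296]
step 1: x' = x̄ + K·y = [-226/37, -605/148]
step 1: P' = (I − K·H)·P̄ = [273/37 238/37; 238/37 1917/296]
step 2: x̄ = F·x = [605/74, -299/74]
step 2: P̄ = F·P·Fᵀ + Q = [2213/74 13/74; 13/74 515/74]
step 2: y = z − H·x̄ = [341/37]
step 2: S = H·P̄·Hᵀ + R = [1388/37]
step 2: K = P̄·Hᵀ·S⁻¹ = [-275/347; 251/1388]
step 2: x' = x̄ + K·y = [605/694, -3295/1388]
step 2: P' = (I − K·H)·P̄ = [4403/694 3853/694; 3853/694 7957/1388]

step 0: x' = [2, 4], P' = [68/3 67/3; 67/3 275/12]
step 1: x' = [-226/37, -605/148], P' = [273/37 238/37; 238/37 1917/296]
step 2: x' = [605/694, -3295/1388], P' = [4403/694 3853/694; 3853/694 7957/1388]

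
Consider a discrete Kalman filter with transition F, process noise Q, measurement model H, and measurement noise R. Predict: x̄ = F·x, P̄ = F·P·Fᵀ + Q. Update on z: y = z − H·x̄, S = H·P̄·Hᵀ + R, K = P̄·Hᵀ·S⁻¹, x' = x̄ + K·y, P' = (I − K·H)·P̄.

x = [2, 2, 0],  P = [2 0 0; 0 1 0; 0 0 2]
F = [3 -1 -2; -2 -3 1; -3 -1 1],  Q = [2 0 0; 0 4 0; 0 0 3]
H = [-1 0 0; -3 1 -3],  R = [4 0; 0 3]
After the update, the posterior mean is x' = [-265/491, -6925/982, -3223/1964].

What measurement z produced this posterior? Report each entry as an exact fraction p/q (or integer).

z = [2, -1]

x̄ = F·x = [4, -10, -8]
P̄ = F·P·Fᵀ + Q = [29 -13 -21; -13 23 17; -21 17 24]
S = H·P̄·Hᵀ + R = [33 37; 37 101]
K = P̄·Hᵀ·S⁻¹ = [-390/491 -37/491; 453/982 -59/982; 1825/1964 -513/1964]
x' − x̄ = [-2229/491, 2895/982, 12489/1964] = K·y
y = (KᵀK)⁻¹·Kᵀ·(x' − x̄) = [6, -3]
z = y + H·x̄ = [6, -3] + [-4, 2] = [2, -1]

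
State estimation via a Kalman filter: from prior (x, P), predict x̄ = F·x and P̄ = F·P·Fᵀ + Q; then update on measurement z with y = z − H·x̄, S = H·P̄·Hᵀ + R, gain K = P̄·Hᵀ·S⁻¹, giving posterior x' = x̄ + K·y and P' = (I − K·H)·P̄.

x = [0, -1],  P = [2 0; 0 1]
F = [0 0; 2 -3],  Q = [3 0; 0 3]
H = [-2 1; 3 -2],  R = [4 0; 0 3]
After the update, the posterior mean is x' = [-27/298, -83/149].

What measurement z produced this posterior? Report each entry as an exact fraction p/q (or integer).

x̄ = F·x = [0, 3]
P̄ = F·P·Fᵀ + Q = [3 0; 0 20]
S = H·P̄·Hᵀ + R = [36 -58; -58 110]
K = P̄·Hᵀ·S⁻¹ = [-69/298 -6/149; -30/149 -70/149]
x' − x̄ = [-27/298, -530/149] = K·y
y = (KᵀK)⁻¹·Kᵀ·(x' − x̄) = [-1, 8]
z = y + H·x̄ = [-1, 8] + [3, -6] = [2, 2]

z = [2, 2]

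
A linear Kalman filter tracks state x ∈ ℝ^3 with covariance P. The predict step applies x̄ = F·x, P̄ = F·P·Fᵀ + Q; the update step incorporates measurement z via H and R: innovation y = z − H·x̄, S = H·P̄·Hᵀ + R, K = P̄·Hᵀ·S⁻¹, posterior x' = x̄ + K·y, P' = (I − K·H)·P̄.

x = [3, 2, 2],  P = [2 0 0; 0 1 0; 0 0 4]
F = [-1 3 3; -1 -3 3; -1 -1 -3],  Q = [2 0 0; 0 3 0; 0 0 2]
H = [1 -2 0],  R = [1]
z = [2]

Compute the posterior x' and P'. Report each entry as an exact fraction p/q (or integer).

x̄ = F·x = [9, -3, -11]
P̄ = F·P·Fᵀ + Q = [49 29 -37; 29 50 -31; -37 -31 41]
y = z − H·x̄ = [-13]
S = H·P̄·Hᵀ + R = [134]
K = P̄·Hᵀ·S⁻¹ = [-9/134; -71/134; 25/134]
x' = x̄ + K·y = [1323/134, 521/134, -1799/134]
P' = (I − K·H)·P̄ = [6485/134 3247/134 -4733/134; 3247/134 1659/134 -2379/134; -4733/134 -2379/134 4869/134]

x' = [1323/134, 521/134, -1799/134]
P' = [6485/134 3247/134 -4733/134; 3247/134 1659/134 -2379/134; -4733/134 -2379/134 4869/134]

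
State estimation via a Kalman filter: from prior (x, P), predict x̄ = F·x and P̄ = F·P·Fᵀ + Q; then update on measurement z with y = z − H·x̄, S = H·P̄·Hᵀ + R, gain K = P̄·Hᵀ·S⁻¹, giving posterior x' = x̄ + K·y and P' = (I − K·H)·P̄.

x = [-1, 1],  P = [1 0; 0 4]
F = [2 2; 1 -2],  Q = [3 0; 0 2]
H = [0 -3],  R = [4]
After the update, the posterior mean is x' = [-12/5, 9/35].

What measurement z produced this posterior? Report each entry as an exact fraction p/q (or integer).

z = [-1]

x̄ = F·x = [0, -3]
P̄ = F·P·Fᵀ + Q = [23 -14; -14 19]
S = H·P̄·Hᵀ + R = [175]
K = P̄·Hᵀ·S⁻¹ = [6/25; -57/175]
x' − x̄ = [-12/5, 114/35] = K·y
y = (KᵀK)⁻¹·Kᵀ·(x' − x̄) = [-10]
z = y + H·x̄ = [-10] + [9] = [-1]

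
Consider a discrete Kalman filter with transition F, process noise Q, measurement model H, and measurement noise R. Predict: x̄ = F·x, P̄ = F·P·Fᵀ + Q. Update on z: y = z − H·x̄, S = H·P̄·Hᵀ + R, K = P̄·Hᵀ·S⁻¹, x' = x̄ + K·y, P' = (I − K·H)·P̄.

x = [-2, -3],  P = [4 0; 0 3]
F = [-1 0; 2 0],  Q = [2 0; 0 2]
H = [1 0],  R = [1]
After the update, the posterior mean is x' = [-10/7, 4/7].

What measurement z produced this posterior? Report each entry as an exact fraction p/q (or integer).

z = [-2]

x̄ = F·x = [2, -4]
P̄ = F·P·Fᵀ + Q = [6 -8; -8 18]
S = H·P̄·Hᵀ + R = [7]
K = P̄·Hᵀ·S⁻¹ = [6/7; -8/7]
x' − x̄ = [-24/7, 32/7] = K·y
y = (KᵀK)⁻¹·Kᵀ·(x' − x̄) = [-4]
z = y + H·x̄ = [-4] + [2] = [-2]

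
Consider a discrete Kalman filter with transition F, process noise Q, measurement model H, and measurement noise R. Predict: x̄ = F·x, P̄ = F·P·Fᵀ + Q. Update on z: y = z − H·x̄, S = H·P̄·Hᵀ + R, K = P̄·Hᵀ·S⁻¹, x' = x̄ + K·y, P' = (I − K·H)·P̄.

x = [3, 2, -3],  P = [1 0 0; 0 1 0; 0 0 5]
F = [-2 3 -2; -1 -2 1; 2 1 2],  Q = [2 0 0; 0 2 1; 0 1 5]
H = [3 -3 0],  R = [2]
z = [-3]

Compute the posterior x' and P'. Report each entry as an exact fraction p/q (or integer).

x̄ = F·x = [6, -10, 2]
P̄ = F·P·Fᵀ + Q = [35 -14 -21; -14 12 7; -21 7 30]
y = z − H·x̄ = [-51]
S = H·P̄·Hᵀ + R = [677]
K = P̄·Hᵀ·S⁻¹ = [147/677; -78/677; -84/677]
x' = x̄ + K·y = [-3435/677, -2792/677, 5638/677]
P' = (I − K·H)·P̄ = [2086/677 1988/677 -1869/677; 1988/677 2040/677 -1813/677; -1869/677 -1813/677 13254/677]

x' = [-3435/677, -2792/677, 5638/677]
P' = [2086/677 1988/677 -1869/677; 1988/677 2040/677 -1813/677; -1869/677 -1813/677 13254/677]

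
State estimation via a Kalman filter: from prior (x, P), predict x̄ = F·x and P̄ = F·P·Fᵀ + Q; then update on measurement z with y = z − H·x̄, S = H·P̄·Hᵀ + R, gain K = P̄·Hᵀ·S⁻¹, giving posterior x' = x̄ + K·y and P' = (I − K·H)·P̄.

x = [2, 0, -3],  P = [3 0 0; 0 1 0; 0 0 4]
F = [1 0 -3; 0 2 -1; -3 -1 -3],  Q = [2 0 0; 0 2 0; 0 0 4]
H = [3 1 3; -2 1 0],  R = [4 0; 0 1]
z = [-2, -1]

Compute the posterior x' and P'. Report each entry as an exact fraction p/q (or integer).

x' = [92949/78115, 95481/78115, -177438/78115]
P' = [139143/78115 242272/78115 -216551/78115; 242272/78115 489018/78115 -399054/78115; -216551/78115 -399054/78115 378637/78115]

x̄ = F·x = [11, 3, 3]
P̄ = F·P·Fᵀ + Q = [41 12 27; 12 10 10; 27 10 68]
y = z − H·x̄ = [-47, 18]
S = H·P̄·Hᵀ + R = [1613 -356; -356 127]
K = P̄·Hᵀ·S⁻¹ = [2512/78115 -36014/78115; 4668/78115 4474/78115; 21801/78115 34048/78115]
x' = x̄ + K·y = [92949/78115, 95481/78115, -177438/78115]
P' = (I − K·H)·P̄ = [139143/78115 242272/78115 -216551/78115; 242272/78115 489018/78115 -399054/78115; -216551/78115 -399054/78115 378637/78115]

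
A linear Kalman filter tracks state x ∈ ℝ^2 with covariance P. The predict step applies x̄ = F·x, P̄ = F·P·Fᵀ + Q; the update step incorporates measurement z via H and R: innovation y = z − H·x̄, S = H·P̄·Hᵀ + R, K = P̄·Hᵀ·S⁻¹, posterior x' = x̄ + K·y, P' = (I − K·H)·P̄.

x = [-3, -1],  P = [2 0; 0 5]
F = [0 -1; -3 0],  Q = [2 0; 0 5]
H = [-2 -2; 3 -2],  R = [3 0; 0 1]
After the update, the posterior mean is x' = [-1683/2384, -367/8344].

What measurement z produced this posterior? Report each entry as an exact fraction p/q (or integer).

x̄ = F·x = [1, 9]
P̄ = F·P·Fᵀ + Q = [7 0; 0 23]
S = H·P̄·Hᵀ + R = [123 50; 50 156]
K = P̄·Hᵀ·S⁻¹ = [-231/1192 469/2384; -1219/4172 -1679/8344]
x' − x̄ = [-4067/2384, -75463/8344] = K·y
y = (KᵀK)⁻¹·Kᵀ·(x' − x̄) = [22, 13]
z = y + H·x̄ = [22, 13] + [-20, -15] = [2, -2]

z = [2, -2]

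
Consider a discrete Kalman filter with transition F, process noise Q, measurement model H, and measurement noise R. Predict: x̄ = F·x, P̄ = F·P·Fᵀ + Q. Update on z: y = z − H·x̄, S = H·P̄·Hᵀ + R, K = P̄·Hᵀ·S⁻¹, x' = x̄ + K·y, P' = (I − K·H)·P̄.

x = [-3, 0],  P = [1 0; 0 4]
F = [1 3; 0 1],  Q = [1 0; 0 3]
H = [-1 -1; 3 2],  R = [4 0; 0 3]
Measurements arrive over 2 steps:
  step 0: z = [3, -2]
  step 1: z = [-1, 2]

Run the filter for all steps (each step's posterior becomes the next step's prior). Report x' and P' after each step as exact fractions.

step 0: x̄ = F·x = [-3, 0]
step 0: P̄ = F·P·Fᵀ + Q = [38 12; 12 7]
step 0: y = z − H·x̄ = [0, 7]
step 0: S = H·P̄·Hᵀ + R = [73 -188; -188 517]
step 0: K = P̄·Hᵀ·S⁻¹ = [2/51 674/2397; -3/17 26/799]
step 0: x' = x̄ + K·y = [-2473/2397, 182/799]
step 0: P' = (I − K·H)·P̄ = [2774/2397 -1050/799; -1050/799 1614/799]
step 1: x̄ = F·x = [-835/2397, 182/799]
step 1: P̄ = F·P·Fᵀ + Q = [29849/2397 3792/799; 3792/799 4011/799]
step 1: y = z − H·x̄ = [-158/141, 2069/799]
step 1: S = H·P̄·Hᵀ + R = [4366/141 -3343/47; -3343/47 153492/799]
step 1: K = P̄·Hᵀ·S⁻¹ = [7559/236851 60561/236851; -39754/236851 45641/710553]
step 1: x' = x̄ + K·y = [65844/236851, 413681/710553]
step 1: P' = (I − K·H)·P̄ = [242155/236851 -272391/236851; -272391/236851 431407/236851]

step 0: x' = [-2473/2397, 182/799], P' = [2774/2397 -1050/799; -1050/799 1614/799]
step 1: x' = [65844/236851, 413681/710553], P' = [242155/236851 -272391/236851; -272391/236851 431407/236851]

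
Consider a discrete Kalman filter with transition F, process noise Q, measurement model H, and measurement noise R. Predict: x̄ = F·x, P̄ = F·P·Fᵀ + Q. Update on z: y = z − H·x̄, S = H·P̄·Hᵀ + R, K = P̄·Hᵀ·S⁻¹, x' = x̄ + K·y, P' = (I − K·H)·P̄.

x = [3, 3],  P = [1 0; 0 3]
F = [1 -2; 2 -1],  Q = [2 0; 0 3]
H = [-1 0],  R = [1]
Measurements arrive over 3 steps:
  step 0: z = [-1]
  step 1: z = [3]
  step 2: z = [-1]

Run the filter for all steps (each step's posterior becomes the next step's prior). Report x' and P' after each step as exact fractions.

step 0: x' = [3/4, 5], P' = [15/16 1/2; 1/2 6]
step 1: x' = [-269/83, -63/83], P' = [399/415 182/415; 182/415 2391/415]
step 2: x' = [935/1048, -2363/524], P' = [2013/2096 467/1048; 467/1048 15297/2620]

step 0: x̄ = F·x = [-3, 3]
step 0: P̄ = F·P·Fᵀ + Q = [15 8; 8 10]
step 0: y = z − H·x̄ = [-4]
step 0: S = H·P̄·Hᵀ + R = [16]
step 0: K = P̄·Hᵀ·S⁻¹ = [-15/16; -1/2]
step 0: x' = x̄ + K·y = [3/4, 5]
step 0: P' = (I − K·H)·P̄ = [15/16 1/2; 1/2 6]
step 1: x̄ = F·x = [-37/4, -7/2]
step 1: P̄ = F·P·Fᵀ + Q = [399/16 91/8; 91/8 43/4]
step 1: y = z − H·x̄ = [-25/4]
step 1: S = H·P̄·Hᵀ + R = [415/16]
step 1: K = P̄·Hᵀ·S⁻¹ = [-399/415; -182/415]
step 1: x' = x̄ + K·y = [-269/83, -63/83]
step 1: P' = (I − K·H)·P̄ = [399/415 182/415; 182/415 2391/415]
step 2: x̄ = F·x = [-143/83, -475/83]
step 2: P̄ = F·P·Fᵀ + Q = [2013/83 934/83; 934/83 4504/415]
step 2: y = z − H·x̄ = [-226/83]
step 2: S = H·P̄·Hᵀ + R = [2096/83]
step 2: K = P̄·Hᵀ·S⁻¹ = [-2013/2096; -467/1048]
step 2: x' = x̄ + K·y = [935/1048, -2363/524]
step 2: P' = (I − K·H)·P̄ = [2013/2096 467/1048; 467/1048 15297/2620]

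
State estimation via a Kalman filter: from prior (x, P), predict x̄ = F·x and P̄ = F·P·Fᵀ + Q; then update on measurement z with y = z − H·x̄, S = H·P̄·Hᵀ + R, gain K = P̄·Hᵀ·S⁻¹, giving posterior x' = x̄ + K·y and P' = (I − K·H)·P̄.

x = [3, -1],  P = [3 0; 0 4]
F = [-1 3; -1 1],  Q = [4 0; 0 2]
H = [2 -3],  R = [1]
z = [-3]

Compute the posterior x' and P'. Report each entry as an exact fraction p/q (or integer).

x' = [-567/74, -305/74]
P' = [1501/74 987/74; 987/74 657/74]

x̄ = F·x = [-6, -4]
P̄ = F·P·Fᵀ + Q = [43 15; 15 9]
y = z − H·x̄ = [-3]
S = H·P̄·Hᵀ + R = [74]
K = P̄·Hᵀ·S⁻¹ = [41/74; 3/74]
x' = x̄ + K·y = [-567/74, -305/74]
P' = (I − K·H)·P̄ = [1501/74 987/74; 987/74 657/74]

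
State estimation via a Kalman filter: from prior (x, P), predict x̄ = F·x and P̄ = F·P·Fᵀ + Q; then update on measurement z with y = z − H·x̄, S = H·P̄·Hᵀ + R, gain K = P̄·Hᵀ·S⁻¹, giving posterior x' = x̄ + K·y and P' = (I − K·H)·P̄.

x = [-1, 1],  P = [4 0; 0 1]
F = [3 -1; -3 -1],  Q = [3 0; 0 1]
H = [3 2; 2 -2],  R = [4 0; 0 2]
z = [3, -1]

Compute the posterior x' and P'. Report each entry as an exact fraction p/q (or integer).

x' = [463/1603, 6152/8015]
P' = [370/1603 45/1603; 45/1603 5167/16030]

x̄ = F·x = [-4, 2]
P̄ = F·P·Fᵀ + Q = [40 -35; -35 38]
y = z − H·x̄ = [11, 11]
S = H·P̄·Hᵀ + R = [96 158; 158 594]
K = P̄·Hᵀ·S⁻¹ = [300/1603 325/1603; 2921/16030 -4717/16030]
x' = x̄ + K·y = [463/1603, 6152/8015]
P' = (I − K·H)·P̄ = [370/1603 45/1603; 45/1603 5167/16030]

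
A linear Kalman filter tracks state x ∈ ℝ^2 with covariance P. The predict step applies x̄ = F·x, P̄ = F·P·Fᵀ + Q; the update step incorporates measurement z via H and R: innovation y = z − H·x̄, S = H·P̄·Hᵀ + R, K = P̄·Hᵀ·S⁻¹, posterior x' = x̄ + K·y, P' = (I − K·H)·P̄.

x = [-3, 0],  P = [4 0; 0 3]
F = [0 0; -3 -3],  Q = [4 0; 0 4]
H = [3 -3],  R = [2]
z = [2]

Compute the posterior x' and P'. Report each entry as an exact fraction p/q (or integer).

x̄ = F·x = [0, 9]
P̄ = F·P·Fᵀ + Q = [4 0; 0 67]
y = z − H·x̄ = [29]
S = H·P̄·Hᵀ + R = [641]
K = P̄·Hᵀ·S⁻¹ = [12/641; -201/641]
x' = x̄ + K·y = [348/641, -60/641]
P' = (I − K·H)·P̄ = [2420/641 2412/641; 2412/641 2546/641]

x' = [348/641, -60/641]
P' = [2420/641 2412/641; 2412/641 2546/641]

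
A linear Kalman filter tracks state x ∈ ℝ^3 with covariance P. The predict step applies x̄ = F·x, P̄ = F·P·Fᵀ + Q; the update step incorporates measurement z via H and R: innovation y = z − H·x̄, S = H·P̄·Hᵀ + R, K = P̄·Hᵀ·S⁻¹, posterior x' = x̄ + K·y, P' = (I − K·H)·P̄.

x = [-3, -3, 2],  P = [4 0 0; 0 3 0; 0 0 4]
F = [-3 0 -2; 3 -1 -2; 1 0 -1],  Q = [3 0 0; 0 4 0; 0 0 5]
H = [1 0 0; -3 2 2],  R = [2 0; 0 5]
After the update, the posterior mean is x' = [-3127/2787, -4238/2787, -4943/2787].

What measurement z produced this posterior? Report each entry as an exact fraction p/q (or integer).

z = [-1, -3]

x̄ = F·x = [5, -10, -5]
P̄ = F·P·Fᵀ + Q = [55 -20 -4; -20 59 20; -4 20 13]
S = H·P̄·Hᵀ + R = [57 -213; -213 1236]
K = P̄·Hᵀ·S⁻¹ = [7537/8361 -142/8361; 7238/8361 2722/8361; 3890/8361 1198/8361]
x' − x̄ = [-17062/2787, 23632/2787, 8992/2787] = K·y
y = (KᵀK)⁻¹·Kᵀ·(x' − x̄) = [-6, 42]
z = y + H·x̄ = [-6, 42] + [5, -45] = [-1, -3]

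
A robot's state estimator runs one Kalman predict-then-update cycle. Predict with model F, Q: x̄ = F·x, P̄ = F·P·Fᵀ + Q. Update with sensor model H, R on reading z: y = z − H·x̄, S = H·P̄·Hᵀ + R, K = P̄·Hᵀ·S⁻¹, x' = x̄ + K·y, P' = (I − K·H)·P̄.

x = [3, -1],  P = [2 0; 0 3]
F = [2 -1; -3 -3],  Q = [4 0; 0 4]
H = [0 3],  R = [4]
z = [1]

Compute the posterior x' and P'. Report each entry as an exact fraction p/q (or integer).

x' = [2944/445, 123/445]
P' = [6594/445 -12/445; -12/445 196/445]

x̄ = F·x = [7, -6]
P̄ = F·P·Fᵀ + Q = [15 -3; -3 49]
y = z − H·x̄ = [19]
S = H·P̄·Hᵀ + R = [445]
K = P̄·Hᵀ·S⁻¹ = [-9/445; 147/445]
x' = x̄ + K·y = [2944/445, 123/445]
P' = (I − K·H)·P̄ = [6594/445 -12/445; -12/445 196/445]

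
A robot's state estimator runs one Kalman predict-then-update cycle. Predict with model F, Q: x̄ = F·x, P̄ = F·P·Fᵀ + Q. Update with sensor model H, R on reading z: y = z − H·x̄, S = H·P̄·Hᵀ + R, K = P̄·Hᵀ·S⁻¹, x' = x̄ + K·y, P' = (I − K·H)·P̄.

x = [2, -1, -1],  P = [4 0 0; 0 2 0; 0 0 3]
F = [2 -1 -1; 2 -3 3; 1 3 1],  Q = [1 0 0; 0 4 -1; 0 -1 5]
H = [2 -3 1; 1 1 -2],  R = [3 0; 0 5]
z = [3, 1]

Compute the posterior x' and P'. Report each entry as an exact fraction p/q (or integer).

x' = [273507/84275, 147277/84275, 153057/84275]
P' = [1016588/84275 983368/84275 946013/84275; 983368/84275 1005973/84275 980743/84275; 946013/84275 980743/84275 1031288/84275]

x̄ = F·x = [6, 4, -2]
P̄ = F·P·Fᵀ + Q = [22 13 -1; 13 65 -2; -1 -2 30]
y = z − H·x̄ = [5, -13]
S = H·P̄·Hᵀ + R = [558 -235; -235 250]
K = P̄·Hᵀ·S⁻¹ = [1939/16855 21586/84275; -4696/16855 5571/84275; -1261/16855 -27164/84275]
x' = x̄ + K·y = [273507/84275, 147277/84275, 153057/84275]
P' = (I − K·H)·P̄ = [1016588/84275 983368/84275 946013/84275; 983368/84275 1005973/84275 980743/84275; 946013/84275 980743/84275 1031288/84275]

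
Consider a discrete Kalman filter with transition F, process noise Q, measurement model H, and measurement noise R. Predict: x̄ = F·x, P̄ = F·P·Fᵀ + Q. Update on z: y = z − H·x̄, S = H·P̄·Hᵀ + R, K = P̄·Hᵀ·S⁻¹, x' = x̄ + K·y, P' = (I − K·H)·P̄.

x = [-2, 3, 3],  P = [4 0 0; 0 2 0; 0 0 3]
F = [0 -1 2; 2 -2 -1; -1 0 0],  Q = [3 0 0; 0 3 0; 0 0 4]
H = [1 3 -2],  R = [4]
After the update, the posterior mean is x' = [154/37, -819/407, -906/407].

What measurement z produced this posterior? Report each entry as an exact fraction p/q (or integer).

x̄ = F·x = [3, -13, 2]
P̄ = F·P·Fᵀ + Q = [17 -2 0; -2 30 -8; 0 -8 8]
S = H·P̄·Hᵀ + R = [407]
K = P̄·Hᵀ·S⁻¹ = [1/37; 104/407; -40/407]
x' − x̄ = [43/37, 4472/407, -1720/407] = K·y
y = (KᵀK)⁻¹·Kᵀ·(x' − x̄) = [43]
z = y + H·x̄ = [43] + [-40] = [3]

z = [3]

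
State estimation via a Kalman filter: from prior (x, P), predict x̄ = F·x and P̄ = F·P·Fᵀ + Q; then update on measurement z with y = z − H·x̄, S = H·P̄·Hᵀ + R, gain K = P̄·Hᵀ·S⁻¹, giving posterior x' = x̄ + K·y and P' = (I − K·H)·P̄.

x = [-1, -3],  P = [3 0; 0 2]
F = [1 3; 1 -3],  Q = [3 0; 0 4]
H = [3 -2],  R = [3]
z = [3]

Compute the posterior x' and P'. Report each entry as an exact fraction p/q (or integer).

x' = [8/499, -663/499]
P' = [1572/499 2205/499; 2205/499 3450/499]

x̄ = F·x = [-10, 8]
P̄ = F·P·Fᵀ + Q = [24 -15; -15 25]
y = z − H·x̄ = [49]
S = H·P̄·Hᵀ + R = [499]
K = P̄·Hᵀ·S⁻¹ = [102/499; -95/499]
x' = x̄ + K·y = [8/499, -663/499]
P' = (I − K·H)·P̄ = [1572/499 2205/499; 2205/499 3450/499]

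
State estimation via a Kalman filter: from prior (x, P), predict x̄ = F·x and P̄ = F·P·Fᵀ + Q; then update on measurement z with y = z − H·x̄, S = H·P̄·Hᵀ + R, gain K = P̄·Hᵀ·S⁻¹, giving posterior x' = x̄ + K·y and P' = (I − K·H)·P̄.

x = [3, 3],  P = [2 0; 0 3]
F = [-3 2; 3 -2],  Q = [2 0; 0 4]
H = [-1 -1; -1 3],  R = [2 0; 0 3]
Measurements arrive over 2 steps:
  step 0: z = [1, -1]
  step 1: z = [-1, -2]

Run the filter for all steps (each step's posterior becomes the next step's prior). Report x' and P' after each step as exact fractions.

step 0: x' = [-253/678, -442/1017], P' = [115/113 32/339; 32/339 286/1017]
step 1: x' = [366022/355793, -221227/711586], P' = [352896/355793 34023/355793; 34023/355793 100035/355793]

step 0: x̄ = F·x = [-3, 3]
step 0: P̄ = F·P·Fᵀ + Q = [32 -30; -30 34]
step 0: y = z − H·x̄ = [1, -13]
step 0: S = H·P̄·Hᵀ + R = [8 -10; -10 521]
step 0: K = P̄·Hᵀ·S⁻¹ = [-377/678 -83/339; -191/1017 254/1017]
step 0: x' = x̄ + K·y = [-253/678, -442/1017]
step 0: P' = (I − K·H)·P̄ = [115/113 32/339; 32/339 286/1017]
step 1: x̄ = F·x = [509/2034, -509/2034]
step 1: P̄ = F·P·Fᵀ + Q = [11341/1017 -9307/1017; -9307/1017 13375/1017]
step 1: y = z − H·x̄ = [-1, -1016/1017]
step 1: S = H·P̄·Hᵀ + R = [8 -10; -10 190609/1017]
step 1: K = P̄·Hᵀ·S⁻¹ = [-386919/711586 -83609/355793; -67029/355793 88694/355793]
step 1: x' = x̄ + K·y = [366022/355793, -221227/711586]
step 1: P' = (I − K·H)·P̄ = [352896/355793 34023/355793; 34023/355793 100035/355793]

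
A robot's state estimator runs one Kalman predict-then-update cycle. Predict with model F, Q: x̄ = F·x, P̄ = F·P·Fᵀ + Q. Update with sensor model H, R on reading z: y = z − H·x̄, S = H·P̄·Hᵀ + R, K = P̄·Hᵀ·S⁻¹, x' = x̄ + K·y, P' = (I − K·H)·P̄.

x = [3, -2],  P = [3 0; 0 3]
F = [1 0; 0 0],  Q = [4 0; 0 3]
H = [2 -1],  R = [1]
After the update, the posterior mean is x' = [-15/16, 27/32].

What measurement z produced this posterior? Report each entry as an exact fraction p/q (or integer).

x̄ = F·x = [3, 0]
P̄ = F·P·Fᵀ + Q = [7 0; 0 3]
S = H·P̄·Hᵀ + R = [32]
K = P̄·Hᵀ·S⁻¹ = [7/16; -3/32]
x' − x̄ = [-63/16, 27/32] = K·y
y = (KᵀK)⁻¹·Kᵀ·(x' − x̄) = [-9]
z = y + H·x̄ = [-9] + [6] = [-3]

z = [-3]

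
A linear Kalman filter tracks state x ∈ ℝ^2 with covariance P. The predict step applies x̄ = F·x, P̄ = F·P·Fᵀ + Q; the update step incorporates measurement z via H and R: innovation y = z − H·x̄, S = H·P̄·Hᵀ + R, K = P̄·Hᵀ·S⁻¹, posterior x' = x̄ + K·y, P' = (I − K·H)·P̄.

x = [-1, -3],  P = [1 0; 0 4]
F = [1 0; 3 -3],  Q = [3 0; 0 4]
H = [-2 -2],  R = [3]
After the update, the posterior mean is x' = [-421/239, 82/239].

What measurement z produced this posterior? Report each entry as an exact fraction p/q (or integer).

z = [3]

x̄ = F·x = [-1, 6]
P̄ = F·P·Fᵀ + Q = [4 3; 3 49]
S = H·P̄·Hᵀ + R = [239]
K = P̄·Hᵀ·S⁻¹ = [-14/239; -104/239]
x' − x̄ = [-182/239, -1352/239] = K·y
y = (KᵀK)⁻¹·Kᵀ·(x' − x̄) = [13]
z = y + H·x̄ = [13] + [-10] = [3]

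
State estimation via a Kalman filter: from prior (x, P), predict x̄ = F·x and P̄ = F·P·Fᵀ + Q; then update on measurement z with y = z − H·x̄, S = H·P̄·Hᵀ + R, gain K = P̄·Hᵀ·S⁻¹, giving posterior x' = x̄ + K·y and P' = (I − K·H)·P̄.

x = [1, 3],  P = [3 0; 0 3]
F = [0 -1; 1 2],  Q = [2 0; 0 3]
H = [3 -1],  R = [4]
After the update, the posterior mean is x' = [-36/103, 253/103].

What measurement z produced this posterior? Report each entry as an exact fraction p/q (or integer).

z = [-3]

x̄ = F·x = [-3, 7]
P̄ = F·P·Fᵀ + Q = [5 -6; -6 18]
S = H·P̄·Hᵀ + R = [103]
K = P̄·Hᵀ·S⁻¹ = [21/103; -36/103]
x' − x̄ = [273/103, -468/103] = K·y
y = (KᵀK)⁻¹·Kᵀ·(x' − x̄) = [13]
z = y + H·x̄ = [13] + [-16] = [-3]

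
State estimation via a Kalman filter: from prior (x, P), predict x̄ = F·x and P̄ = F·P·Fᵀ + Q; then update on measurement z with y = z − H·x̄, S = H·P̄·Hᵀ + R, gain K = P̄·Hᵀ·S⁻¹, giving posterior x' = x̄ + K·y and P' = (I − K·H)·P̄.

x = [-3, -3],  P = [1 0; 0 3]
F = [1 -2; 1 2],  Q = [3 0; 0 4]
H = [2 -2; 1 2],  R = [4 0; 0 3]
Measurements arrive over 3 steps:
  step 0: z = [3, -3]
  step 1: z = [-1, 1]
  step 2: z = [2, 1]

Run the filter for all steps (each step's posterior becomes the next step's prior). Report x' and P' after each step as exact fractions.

step 0: x̄ = F·x = [3, -9]
step 0: P̄ = F·P·Fᵀ + Q = [16 -11; -11 17]
step 0: y = z − H·x̄ = [-21, 12]
step 0: S = H·P̄·Hᵀ + R = [224 -58; -58 43]
step 0: K = P̄·Hᵀ·S⁻¹ = [987/3134 447/1567; -537/3134 476/1567]
step 0: x' = x̄ + K·y = [-597/3134, -5505/3134]
step 0: P' = (I − K·H)·P̄ = [1105/1567 118/1567; 118/1567 655/1567]
step 1: x̄ = F·x = [10413/3134, -11607/3134]
step 1: P̄ = F·P·Fᵀ + Q = [7954/1567 -1515/1567; -1515/1567 10465/1567]
step 1: y = z − H·x̄ = [-23587/1567, 15935/3134]
step 1: S = H·P̄·Hᵀ + R = [92064/1567 -28982/1567; -28982/1567 48455/1567]
step 1: K = P̄·Hᵀ·S⁻¹ = [338337/1155394 159889/577697; -190905/1155394 174380/577697]
step 1: x' = x̄ + K·y = [372071/1155394, 183884/577697]
step 1: P' = (I − K·H)·P̄ = [385447/577697 47110/577697; 47110/577697 238015/577697]
step 2: x̄ = F·x = [-363465/1155394, 1107607/1155394]
step 2: P̄ = F·P·Fᵀ + Q = [2882158/577697 -566613/577697; -566613/577697 3836735/577697]
step 2: y = z − H·x̄ = [2626466/577697, -696355/1155394]
step 2: S = H·P̄·Hᵀ + R = [33719264/577697 -10715850/577697; -10715850/577697 17695737/577697]
step 2: K = P̄·Hᵀ·S⁻¹ = [13540199/46338958 57506671/208525311; -7663087/46338958 62864596/208525311]
step 2: x' = x̄ + K·y = [176761469/208525311, 10466527/417050622]
step 2: P' = (I − K·H)·P̄ = [138747865/208525311 16886074/208525311; 16886074/208525311 85853857/208525311]

step 0: x' = [-597/3134, -5505/3134], P' = [1105/1567 118/1567; 118/1567 655/1567]
step 1: x' = [372071/1155394, 183884/577697], P' = [385447/577697 47110/577697; 47110/577697 238015/577697]
step 2: x' = [176761469/208525311, 10466527/417050622], P' = [138747865/208525311 16886074/208525311; 16886074/208525311 85853857/208525311]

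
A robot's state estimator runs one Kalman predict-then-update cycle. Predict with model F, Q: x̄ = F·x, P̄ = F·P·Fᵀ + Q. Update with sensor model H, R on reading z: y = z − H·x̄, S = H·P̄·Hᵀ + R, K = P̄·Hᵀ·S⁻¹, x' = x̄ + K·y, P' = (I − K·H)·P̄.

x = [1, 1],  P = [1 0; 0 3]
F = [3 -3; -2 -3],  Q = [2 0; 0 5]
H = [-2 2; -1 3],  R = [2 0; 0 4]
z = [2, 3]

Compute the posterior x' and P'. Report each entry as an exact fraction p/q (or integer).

x̄ = F·x = [0, -5]
P̄ = F·P·Fᵀ + Q = [38 21; 21 36]
y = z − H·x̄ = [12, 18]
S = H·P̄·Hᵀ + R = [130 124; 124 240]
K = P̄·Hᵀ·S⁻¹ = [-2815/3956 3733/7912; -39/172 165/344]
x' = x̄ + K·y = [-183/3956, 157/172]
P' = (I − K·H)·P̄ = [15911/7912 447/344; 447/344 369/344]

x' = [-183/3956, 157/172]
P' = [15911/7912 447/344; 447/344 369/344]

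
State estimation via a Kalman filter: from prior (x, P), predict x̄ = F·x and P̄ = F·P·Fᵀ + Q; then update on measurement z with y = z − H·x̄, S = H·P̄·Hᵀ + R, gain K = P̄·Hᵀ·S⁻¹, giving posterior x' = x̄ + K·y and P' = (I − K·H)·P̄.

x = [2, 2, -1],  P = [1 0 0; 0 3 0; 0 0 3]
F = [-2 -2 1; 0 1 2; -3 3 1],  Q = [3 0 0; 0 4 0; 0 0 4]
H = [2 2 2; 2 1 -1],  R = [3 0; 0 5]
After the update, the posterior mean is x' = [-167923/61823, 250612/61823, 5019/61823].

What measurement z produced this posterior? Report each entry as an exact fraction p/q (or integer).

x̄ = F·x = [-9, 0, -1]
P̄ = F·P·Fᵀ + Q = [22 0 -9; 0 19 15; -9 15 43]
S = H·P̄·Hᵀ + R = [387 22; 22 161]
K = P̄·Hᵀ·S⁻¹ = [3020/61823 19939/61823; 10860/61823 52/61823; 16790/61823 -19958/61823]
x' − x̄ = [388484/61823, 250612/61823, 66842/61823] = K·y
y = (KᵀK)⁻¹·Kᵀ·(x' − x̄) = [23, 16]
z = y + H·x̄ = [23, 16] + [-20, -17] = [3, -1]

z = [3, -1]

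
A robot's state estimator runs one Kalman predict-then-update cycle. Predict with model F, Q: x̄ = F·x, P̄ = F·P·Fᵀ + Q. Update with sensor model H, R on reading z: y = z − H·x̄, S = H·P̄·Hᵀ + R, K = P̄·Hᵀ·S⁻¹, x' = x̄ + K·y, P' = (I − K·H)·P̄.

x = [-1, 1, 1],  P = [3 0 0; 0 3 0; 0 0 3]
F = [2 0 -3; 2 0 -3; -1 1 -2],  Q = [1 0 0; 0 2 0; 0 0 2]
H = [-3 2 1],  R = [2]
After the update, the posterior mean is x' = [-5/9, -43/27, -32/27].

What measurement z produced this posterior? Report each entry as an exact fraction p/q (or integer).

z = [-3]

x̄ = F·x = [-5, -5, 0]
P̄ = F·P·Fᵀ + Q = [40 39 12; 39 41 12; 12 12 20]
S = H·P̄·Hᵀ + R = [54]
K = P̄·Hᵀ·S⁻¹ = [-5/9; -23/54; 4/27]
x' − x̄ = [40/9, 92/27, -32/27] = K·y
y = (KᵀK)⁻¹·Kᵀ·(x' − x̄) = [-8]
z = y + H·x̄ = [-8] + [5] = [-3]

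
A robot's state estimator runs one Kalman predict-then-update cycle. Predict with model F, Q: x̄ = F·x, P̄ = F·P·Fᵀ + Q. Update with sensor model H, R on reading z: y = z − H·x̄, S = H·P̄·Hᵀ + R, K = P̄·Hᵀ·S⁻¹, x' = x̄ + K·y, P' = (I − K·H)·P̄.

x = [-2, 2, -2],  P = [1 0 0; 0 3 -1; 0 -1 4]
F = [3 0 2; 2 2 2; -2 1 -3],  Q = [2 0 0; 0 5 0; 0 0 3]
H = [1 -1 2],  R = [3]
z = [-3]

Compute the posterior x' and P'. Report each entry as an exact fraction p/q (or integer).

x' = [-17/5, 41/25, 6/5]
P' = [68/7 113/35 -26/7; 113/35 2866/175 216/35; -26/7 216/35 40/7]

x̄ = F·x = [-10, -4, 12]
P̄ = F·P·Fᵀ + Q = [27 18 -32; 18 29 -18; -32 -18 52]
y = z − H·x̄ = [-21]
S = H·P̄·Hᵀ + R = [175]
K = P̄·Hᵀ·S⁻¹ = [-11/35; -47/175; 18/35]
x' = x̄ + K·y = [-17/5, 41/25, 6/5]
P' = (I − K·H)·P̄ = [68/7 113/35 -26/7; 113/35 2866/175 216/35; -26/7 216/35 40/7]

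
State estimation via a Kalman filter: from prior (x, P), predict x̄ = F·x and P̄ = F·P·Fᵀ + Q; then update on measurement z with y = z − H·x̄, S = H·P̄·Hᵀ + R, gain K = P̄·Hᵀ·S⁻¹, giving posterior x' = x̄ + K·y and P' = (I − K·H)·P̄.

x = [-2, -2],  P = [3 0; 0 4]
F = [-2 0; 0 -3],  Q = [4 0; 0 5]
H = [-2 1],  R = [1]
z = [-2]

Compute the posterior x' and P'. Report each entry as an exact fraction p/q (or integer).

x̄ = F·x = [4, 6]
P̄ = F·P·Fᵀ + Q = [16 0; 0 41]
y = z − H·x̄ = [0]
S = H·P̄·Hᵀ + R = [106]
K = P̄·Hᵀ·S⁻¹ = [-16/53; 41/106]
x' = x̄ + K·y = [4, 6]
P' = (I − K·H)·P̄ = [336/53 656/53; 656/53 2665/106]

x' = [4, 6]
P' = [336/53 656/53; 656/53 2665/106]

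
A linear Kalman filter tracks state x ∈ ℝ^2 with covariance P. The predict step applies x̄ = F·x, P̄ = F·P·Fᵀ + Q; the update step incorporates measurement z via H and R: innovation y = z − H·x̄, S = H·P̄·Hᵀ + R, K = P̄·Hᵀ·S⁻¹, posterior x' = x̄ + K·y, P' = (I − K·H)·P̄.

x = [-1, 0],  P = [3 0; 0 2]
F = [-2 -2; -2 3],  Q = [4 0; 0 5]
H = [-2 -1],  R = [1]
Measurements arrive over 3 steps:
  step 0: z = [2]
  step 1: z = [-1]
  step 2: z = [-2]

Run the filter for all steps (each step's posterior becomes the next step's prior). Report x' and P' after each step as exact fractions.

step 0: x̄ = F·x = [2, 2]
step 0: P̄ = F·P·Fᵀ + Q = [24 0; 0 35]
step 0: y = z − H·x̄ = [8]
step 0: S = H·P̄·Hᵀ + R = [132]
step 0: K = P̄·Hᵀ·S⁻¹ = [-4/11; -35/132]
step 0: x' = x̄ + K·y = [-10/11, -4/33]
step 0: P' = (I − K·H)·P̄ = [72/11 -140/11; -140/11 3395/132]
step 1: x̄ = F·x = [68/33, 16/11]
step 1: P̄ = F·P·Fᵀ + Q = [1031/33 -2259/22; -2259/22 18277/44]
step 1: y = z − H·x̄ = [151/33]
step 1: S = H·P̄·Hᵀ + R = [17243/132]
step 1: K = P̄·Hᵀ·S⁻¹ = [5306/17243; -27723/17243]
step 1: x' = x̄ + K·y = [59810/17243, -101773/17243]
step 1: P' = (I − K·H)·P̄ = [325428/17243 -656162/17243; -656162/17243 1340047/17243]
step 2: x̄ = F·x = [83926/17243, -424939/17243]
step 2: P̄ = F·P·Fᵀ + Q = [1481576/17243 -5426246/17243; -5426246/17243 21322294/17243]
step 2: y = z − H·x̄ = [-291573/17243]
step 2: S = H·P̄·Hᵀ + R = [5560857/17243]
step 2: K = P̄·Hᵀ·S⁻¹ = [2463094/5560857; -3489934/1853619]
step 2: x' = x̄ + K·y = [-1620440/617873, 4444229/617873]
step 2: P' = (I − K·H)·P̄ = [125964172/5560857 -84797146/1853619; -84797146/1853619 57694742/617873]

step 0: x' = [-10/11, -4/33], P' = [72/11 -140/11; -140/11 3395/132]
step 1: x' = [59810/17243, -101773/17243], P' = [325428/17243 -656162/17243; -656162/17243 1340047/17243]
step 2: x' = [-1620440/617873, 4444229/617873], P' = [125964172/5560857 -84797146/1853619; -84797146/1853619 57694742/617873]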